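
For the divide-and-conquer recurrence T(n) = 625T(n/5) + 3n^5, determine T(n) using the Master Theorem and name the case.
Master Theorem template: T(n) = a·T(n/b) + f(n).
Here: a=625, b=5, f(n)=3n^5
Compute log_b(a) = log_5(625) = 4.
f(n) = 3n^5 = Ω(n^(4+ε)) with ε = 1, and the regularity condition holds (a·f(n/b) = (a/b^5)·f(n) with a/b^5 = 5^-1 < 1). Case 3: T(n) = Θ(f(n)) = Θ(n^5).

Case 3: T(n) = Θ(n^5)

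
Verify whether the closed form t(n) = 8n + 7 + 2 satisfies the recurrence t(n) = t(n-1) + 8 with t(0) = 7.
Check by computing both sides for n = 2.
From the recurrence with t(0) = 7:
  t(0) = 7, t(1) = 15, t(2) = 23
  so the recurrence gives t(2) = 23.
From the proposed closed form t(n) = 8n + 7 + 2:
  t(2) = 25.
The recurrence gives 23 but the closed form gives 25, so the closed form does not satisfy the recurrence.

No, the closed form is incorrect.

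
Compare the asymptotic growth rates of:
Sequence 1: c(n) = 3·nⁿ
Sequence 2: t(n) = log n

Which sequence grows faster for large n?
Comparing growth rates:
Growth-rate hierarchy: log n ≺ any polynomial ≺ any exponential cⁿ (c>1) ≺ n! ≺ nⁿ.
super-exponential nⁿ dominates logarithmic asymptotically.

c(n) grows faster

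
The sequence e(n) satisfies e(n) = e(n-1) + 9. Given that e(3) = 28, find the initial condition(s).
e(3) = e(0) + 3·9, so e(0) = 28 - 27 = 1.

e(0) = 1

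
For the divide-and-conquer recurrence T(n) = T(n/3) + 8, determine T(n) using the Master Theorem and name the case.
Master Theorem template: T(n) = a·T(n/b) + f(n).
Here: a=1, b=3, f(n)=8
Compute log_b(a) = log_3(1) = 0.
f(n) = 8 = Θ(1). Case 2: T(n) = Θ(log n).

Case 2: T(n) = Θ(log n)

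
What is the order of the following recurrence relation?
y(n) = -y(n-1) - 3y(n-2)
The order is the largest lag k for which y(n-k) appears. Here the deepest term is y(n-2), so the order is 2.

Order 2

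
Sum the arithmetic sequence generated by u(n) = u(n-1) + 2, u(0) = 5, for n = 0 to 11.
Computing the sequence terms: 5, 7, 9, 11, 13, 15, 17, 19, 21, 23, 25, 27
Adding these values together:

192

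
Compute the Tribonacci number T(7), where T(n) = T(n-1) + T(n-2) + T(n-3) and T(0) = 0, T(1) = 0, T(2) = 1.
Computing the sequence terms:
0, 0, 1, 1, 2, 4, 7, 13

13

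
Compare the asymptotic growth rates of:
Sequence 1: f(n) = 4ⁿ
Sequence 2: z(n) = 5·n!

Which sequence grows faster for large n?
Comparing growth rates:
Growth-rate hierarchy: log n ≺ any polynomial ≺ any exponential cⁿ (c>1) ≺ n! ≺ nⁿ.
factorial dominates exponential base 4 asymptotically.

z(n) grows faster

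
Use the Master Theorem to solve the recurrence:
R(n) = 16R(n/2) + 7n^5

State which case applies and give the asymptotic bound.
Master Theorem template: R(n) = a·R(n/b) + f(n).
Here: a=16, b=2, f(n)=7n^5
Compute log_b(a) = log_2(16) = 4.
f(n) = 7n^5 = Ω(n^(4+ε)) with ε = 1, and the regularity condition holds (a·f(n/b) = (a/b^5)·f(n) with a/b^5 = 2^-1 < 1). Case 3: R(n) = Θ(f(n)) = Θ(n^5).

Case 3: R(n) = Θ(n^5)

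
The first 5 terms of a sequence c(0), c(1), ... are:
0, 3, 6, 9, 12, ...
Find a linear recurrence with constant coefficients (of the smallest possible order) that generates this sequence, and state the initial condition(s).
Look for the lowest-order linear relation among consecutive terms.
Observation: consecutive differences are constant (= 3).
Check at n=2: 1·3 + 3 = 6. ✓

c(n) = c(n-1) + 3, c(0) = 0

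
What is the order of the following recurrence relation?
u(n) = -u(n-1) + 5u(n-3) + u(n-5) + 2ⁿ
The order is the largest lag k for which u(n-k) appears. Here the deepest term is u(n-5) (the 2ⁿ term is non-homogeneous and does not affect the order), so the order is 5.

Order 5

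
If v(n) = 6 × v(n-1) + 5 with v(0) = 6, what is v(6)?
Computing step by step:
v(0) = 6
v(1) = 6 × 6 + 5 = 41
v(2) = 6 × 41 + 5 = 251
v(3) = 6 × 251 + 5 = 1511
v(4) = 6 × 1511 + 5 = 9071
v(5) = 6 × 9071 + 5 = 54431
v(6) = 6 × 54431 + 5 = 326591

326591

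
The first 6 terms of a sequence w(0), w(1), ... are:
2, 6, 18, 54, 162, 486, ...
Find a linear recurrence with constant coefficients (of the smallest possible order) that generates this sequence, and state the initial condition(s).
Look for the lowest-order linear relation among consecutive terms.
Observation: each term is 3× the previous.
Check at n=2: 3·6 = 18. ✓

w(n) = 3 × w(n-1), w(0) = 2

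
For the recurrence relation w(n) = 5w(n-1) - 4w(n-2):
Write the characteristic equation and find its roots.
Substitute w(n) = rⁿ and divide through by rⁿ⁻²: r² - 5r + 4 = 0
Factor: (r - 4)(r - 1) = 0, so r = 4, 1.
General solution: w(n) = A·4ⁿ + B·1ⁿ

Characteristic: r² - 5r + 4 = 0, Roots: r = 4, 1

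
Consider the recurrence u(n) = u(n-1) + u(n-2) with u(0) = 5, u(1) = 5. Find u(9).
Computing the sequence terms:
5, 5, 10, 15, 25, 40, 65, 105, 170, 275

275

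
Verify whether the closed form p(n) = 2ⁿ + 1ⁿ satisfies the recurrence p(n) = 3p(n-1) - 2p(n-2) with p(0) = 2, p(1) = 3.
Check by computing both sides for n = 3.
From the recurrence with p(0) = 2, p(1) = 3:
  p(0) = 2, p(1) = 3, p(2) = 5, p(3) = 9
  so the recurrence gives p(3) = 9.
From the proposed closed form p(n) = 2ⁿ + 1ⁿ:
  p(3) = 9.
Both sides give 9 at n = 3, and the initial condition(s) match, so the closed form is consistent.

Yes, the closed form is correct.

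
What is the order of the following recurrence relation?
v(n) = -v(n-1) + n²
The order is the largest lag k for which v(n-k) appears. Here the deepest term is v(n-1) (the n² term is non-homogeneous and does not affect the order), so the order is 1.

Order 1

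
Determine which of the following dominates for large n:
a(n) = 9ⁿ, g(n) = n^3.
Comparing growth rates:
Growth-rate hierarchy: log n ≺ any polynomial ≺ any exponential cⁿ (c>1) ≺ n! ≺ nⁿ.
exponential base 9 dominates polynomial degree 3 asymptotically.

a(n) grows faster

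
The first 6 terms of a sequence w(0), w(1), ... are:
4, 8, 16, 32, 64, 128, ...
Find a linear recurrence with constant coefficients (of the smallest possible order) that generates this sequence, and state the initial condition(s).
Look for the lowest-order linear relation among consecutive terms.
Observation: each term is 2× the previous.
Check at n=2: 2·8 = 16. ✓

w(n) = 2 × w(n-1), w(0) = 4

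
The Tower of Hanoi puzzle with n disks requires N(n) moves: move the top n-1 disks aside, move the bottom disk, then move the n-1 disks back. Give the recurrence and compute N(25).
Moving n disks = move the top n-1 disks aside (N(n-1) moves) + move the largest disk (1 move) + move the n-1 disks back on top (N(n-1) moves), so N(n) = 2N(n-1) + 1, with N(1) = 1 (a single disk takes one move).
First terms: 1, 3, 7, 15, 31, 63, … — each is one less than a power of 2. Indeed N(n) + 1 = 2(N(n-1) + 1) with N(1) + 1 = 2, so N(n) + 1 = 2ⁿ and N(n) = 2ⁿ - 1.
Hence N(25) = 2^25 - 1 = 33554432 - 1 = 33554431.

N(n) = 2N(n-1) + 1, N(1) = 1; N(25) = 33554431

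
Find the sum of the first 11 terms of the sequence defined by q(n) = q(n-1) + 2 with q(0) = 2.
Computing the sequence terms: 2, 4, 6, 8, 10, 12, 14, 16, 18, 20, 22
Adding these values together:

132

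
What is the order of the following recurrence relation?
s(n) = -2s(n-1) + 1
The order is the largest lag k for which s(n-k) appears. Here the deepest term is s(n-1) (the 1 term is non-homogeneous and does not affect the order), so the order is 1.

Order 1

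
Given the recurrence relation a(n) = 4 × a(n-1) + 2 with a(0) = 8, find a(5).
Computing step by step:
a(0) = 8
a(1) = 4 × 8 + 2 = 34
a(2) = 4 × 34 + 2 = 138
a(3) = 4 × 138 + 2 = 554
a(4) = 4 × 554 + 2 = 2218
a(5) = 4 × 2218 + 2 = 8874

8874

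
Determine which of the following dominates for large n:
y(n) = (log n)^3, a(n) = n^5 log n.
Comparing growth rates:
Growth-rate hierarchy: log n ≺ any polynomial ≺ any exponential cⁿ (c>1) ≺ n! ≺ nⁿ.
polynomial degree 5 (with log factor) dominates polylogarithmic (log n)^3 asymptotically.

a(n) grows faster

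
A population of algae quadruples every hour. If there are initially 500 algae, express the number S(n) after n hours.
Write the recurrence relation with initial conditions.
Each hour multiplies the count by 4, so the count after n hours depends only on the count after n-1 hours: S(n) = 4 × S(n-1). The starting count gives S(0) = 500.
Unrolling n times gives the closed form S(n) = 500 × 4ⁿ.

S(n) = 4 × S(n-1), S(0) = 500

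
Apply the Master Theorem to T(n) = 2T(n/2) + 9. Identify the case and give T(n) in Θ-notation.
Master Theorem template: T(n) = a·T(n/b) + f(n).
Here: a=2, b=2, f(n)=9
Compute log_b(a) = log_2(2) = 1.
f(n) = 9 = O(n^(1-ε)) with ε = 1. Case 1: T(n) = Θ(n^log_b(a)) = Θ(n).

Case 1: T(n) = Θ(n)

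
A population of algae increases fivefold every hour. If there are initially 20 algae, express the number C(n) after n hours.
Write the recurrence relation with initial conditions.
Each hour multiplies the count by 5, so the count after n hours depends only on the count after n-1 hours: C(n) = 5 × C(n-1). The starting count gives C(0) = 20.
Unrolling n times gives the closed form C(n) = 20 × 5ⁿ.

C(n) = 5 × C(n-1), C(0) = 20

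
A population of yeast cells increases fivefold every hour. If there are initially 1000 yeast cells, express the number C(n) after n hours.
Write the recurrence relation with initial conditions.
Each hour multiplies the count by 5, so the count after n hours depends only on the count after n-1 hours: C(n) = 5 × C(n-1). The starting count gives C(0) = 1000.
Unrolling n times gives the closed form C(n) = 1000 × 5ⁿ.

C(n) = 5 × C(n-1), C(0) = 1000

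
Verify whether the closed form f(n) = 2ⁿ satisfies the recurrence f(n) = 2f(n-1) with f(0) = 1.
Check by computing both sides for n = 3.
From the recurrence with f(0) = 1:
  f(0) = 1, f(1) = 2, f(2) = 4, f(3) = 8
  so the recurrence gives f(3) = 8.
From the proposed closed form f(n) = 2ⁿ:
  f(3) = 8.
Both sides give 8 at n = 3, and the initial condition(s) match, so the closed form is consistent.

Yes, the closed form is correct.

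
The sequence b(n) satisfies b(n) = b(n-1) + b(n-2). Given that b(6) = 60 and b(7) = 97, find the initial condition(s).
Work backwards using b(k) = b(k+2) - b(k+1):
b(5) = b(7) - b(6) = 97 - 60 = 37
b(4) = b(6) - b(5) = 60 - 37 = 23
b(3) = b(5) - b(4) = 37 - 23 = 14
b(2) = b(4) - b(3) = 23 - 14 = 9
b(1) = b(3) - b(2) = 14 - 9 = 5
b(0) = b(2) - b(1) = 9 - 5 = 4

b(0) = 4, b(1) = 5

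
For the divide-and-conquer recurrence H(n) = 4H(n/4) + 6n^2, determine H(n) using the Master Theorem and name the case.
Master Theorem template: H(n) = a·H(n/b) + f(n).
Here: a=4, b=4, f(n)=6n^2
Compute log_b(a) = log_4(4) = 1.
f(n) = 6n^2 = Ω(n^(1+ε)) with ε = 1, and the regularity condition holds (a·f(n/b) = (a/b^2)·f(n) with a/b^2 = 4^-1 < 1). Case 3: H(n) = Θ(f(n)) = Θ(n^2).

Case 3: H(n) = Θ(n^2)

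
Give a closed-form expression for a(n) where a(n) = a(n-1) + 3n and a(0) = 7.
Recurrence: a(n) = a(n-1) + 3n, initial: a(0) = 7.
Telescoping: a(n) = a(0) + 3·Σᵢ₌₁ⁿ i = 7 + 3·n(n+1)/2.

a(n) = 3·n(n+1)/2 + 7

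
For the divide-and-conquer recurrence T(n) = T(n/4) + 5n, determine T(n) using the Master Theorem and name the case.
Master Theorem template: T(n) = a·T(n/b) + f(n).
Here: a=1, b=4, f(n)=5n
Compute log_b(a) = log_4(1) = 0.
f(n) = 5n = Ω(n^(0+ε)) with ε = 1, and the regularity condition holds (a·f(n/b) = (a/b^1)·f(n) with a/b^1 = 4^-1 < 1). Case 3: T(n) = Θ(f(n)) = Θ(n).

Case 3: T(n) = Θ(n)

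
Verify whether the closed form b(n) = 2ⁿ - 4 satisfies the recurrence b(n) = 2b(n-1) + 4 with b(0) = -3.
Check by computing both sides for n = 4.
From the recurrence with b(0) = -3:
  b(0) = -3, b(1) = -2, b(2) = 0, b(3) = 4, b(4) = 12
  so the recurrence gives b(4) = 12.
From the proposed closed form b(n) = 2ⁿ - 4:
  b(4) = 12.
Both sides give 12 at n = 4, and the initial condition(s) match, so the closed form is consistent.

Yes, the closed form is correct.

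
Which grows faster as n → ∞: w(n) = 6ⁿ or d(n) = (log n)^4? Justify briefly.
Comparing growth rates:
Growth-rate hierarchy: log n ≺ any polynomial ≺ any exponential cⁿ (c>1) ≺ n! ≺ nⁿ.
exponential base 6 dominates polylogarithmic (log n)^4 asymptotically.

w(n) grows faster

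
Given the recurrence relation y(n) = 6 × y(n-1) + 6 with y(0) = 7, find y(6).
Computing step by step:
y(0) = 7
y(1) = 6 × 7 + 6 = 48
y(2) = 6 × 48 + 6 = 294
y(3) = 6 × 294 + 6 = 1770
y(4) = 6 × 1770 + 6 = 10626
y(5) = 6 × 10626 + 6 = 63762
y(6) = 6 × 63762 + 6 = 382578

382578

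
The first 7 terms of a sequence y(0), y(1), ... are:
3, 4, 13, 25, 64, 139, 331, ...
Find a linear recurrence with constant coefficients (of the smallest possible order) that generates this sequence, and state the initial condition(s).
Look for the lowest-order linear relation among consecutive terms.
Observation: y(n) - 1·y(n-1) - (3)·y(n-2) = 0 holds for the shown terms, and no order-1 relation y(n) = α·y(n-1) + β fits.
Check at n=3: 1·13 + (3)·4 = 25. ✓

y(n) = y(n-1) + 3y(n-2), y(0) = 3, y(1) = 4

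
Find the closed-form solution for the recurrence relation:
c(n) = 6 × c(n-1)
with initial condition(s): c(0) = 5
Recurrence: c(n) = 6 × c(n-1), initial: c(0) = 5.
Each term is 6 times the previous, so this is geometric with ratio 6. After n steps: c(n) = c(0)·6ⁿ = 5·6ⁿ.

c(n) = 5·6ⁿ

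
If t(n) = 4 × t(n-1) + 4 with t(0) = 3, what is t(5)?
Computing step by step:
t(0) = 3
t(1) = 4 × 3 + 4 = 16
t(2) = 4 × 16 + 4 = 68
t(3) = 4 × 68 + 4 = 276
t(4) = 4 × 276 + 4 = 1108
t(5) = 4 × 1108 + 4 = 4436

4436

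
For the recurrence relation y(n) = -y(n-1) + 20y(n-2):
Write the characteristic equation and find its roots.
Substitute y(n) = rⁿ and divide through by rⁿ⁻²: r² + r - 20 = 0
Factor: (r - 4)(r + 5) = 0, so r = 4, -5.
General solution: y(n) = A·4ⁿ + B·(-5)ⁿ

Characteristic: r² + r - 20 = 0, Roots: r = 4, -5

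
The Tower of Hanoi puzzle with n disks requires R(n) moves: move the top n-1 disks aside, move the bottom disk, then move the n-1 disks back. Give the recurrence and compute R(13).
Moving n disks = move the top n-1 disks aside (R(n-1) moves) + move the largest disk (1 move) + move the n-1 disks back on top (R(n-1) moves), so R(n) = 2R(n-1) + 1, with R(1) = 1 (a single disk takes one move).
First terms: 1, 3, 7, 15, 31, 63, … — each is one less than a power of 2. Indeed R(n) + 1 = 2(R(n-1) + 1) with R(1) + 1 = 2, so R(n) + 1 = 2ⁿ and R(n) = 2ⁿ - 1.
Hence R(13) = 2^13 - 1 = 8192 - 1 = 8191.

R(n) = 2R(n-1) + 1, R(1) = 1; R(13) = 8191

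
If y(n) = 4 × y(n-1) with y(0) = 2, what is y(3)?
Computing step by step:
y(0) = 2
y(1) = 4 × 2 = 8
y(2) = 4 × 8 = 32
y(3) = 4 × 32 = 128

128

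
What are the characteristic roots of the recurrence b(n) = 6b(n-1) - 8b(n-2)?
Substitute b(n) = rⁿ and divide through by rⁿ⁻²: r² - 6r + 8 = 0
Factor: (r - 4)(r - 2) = 0, so r = 4, 2.
General solution: b(n) = A·4ⁿ + B·2ⁿ

Characteristic: r² - 6r + 8 = 0, Roots: r = 4, 2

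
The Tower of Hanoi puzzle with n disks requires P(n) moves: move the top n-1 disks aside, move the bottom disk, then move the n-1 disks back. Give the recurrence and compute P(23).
Moving n disks = move the top n-1 disks aside (P(n-1) moves) + move the largest disk (1 move) + move the n-1 disks back on top (P(n-1) moves), so P(n) = 2P(n-1) + 1, with P(1) = 1 (a single disk takes one move).
First terms: 1, 3, 7, 15, 31, 63, … — each is one less than a power of 2. Indeed P(n) + 1 = 2(P(n-1) + 1) with P(1) + 1 = 2, so P(n) + 1 = 2ⁿ and P(n) = 2ⁿ - 1.
Hence P(23) = 2^23 - 1 = 8388608 - 1 = 8388607.

P(n) = 2P(n-1) + 1, P(1) = 1; P(23) = 8388607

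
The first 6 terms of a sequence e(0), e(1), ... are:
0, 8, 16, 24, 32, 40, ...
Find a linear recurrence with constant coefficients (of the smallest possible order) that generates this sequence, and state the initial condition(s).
Look for the lowest-order linear relation among consecutive terms.
Observation: consecutive differences are constant (= 8).
Check at n=2: 1·8 + 8 = 16. ✓

e(n) = e(n-1) + 8, e(0) = 0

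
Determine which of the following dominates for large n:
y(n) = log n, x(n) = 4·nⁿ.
Comparing growth rates:
Growth-rate hierarchy: log n ≺ any polynomial ≺ any exponential cⁿ (c>1) ≺ n! ≺ nⁿ.
super-exponential nⁿ dominates logarithmic asymptotically.

x(n) grows faster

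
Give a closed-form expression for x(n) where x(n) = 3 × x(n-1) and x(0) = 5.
Recurrence: x(n) = 3 × x(n-1), initial: x(0) = 5.
Each term is 3 times the previous, so this is geometric with ratio 3. After n steps: x(n) = x(0)·3ⁿ = 5·3ⁿ.

x(n) = 5·3ⁿ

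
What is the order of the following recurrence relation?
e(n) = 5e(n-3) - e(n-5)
The order is the largest lag k for which e(n-k) appears. Here the deepest term is e(n-5), so the order is 5.

Order 5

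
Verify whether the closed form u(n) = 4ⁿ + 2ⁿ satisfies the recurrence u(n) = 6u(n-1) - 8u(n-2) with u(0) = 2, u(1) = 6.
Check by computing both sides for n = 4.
From the recurrence with u(0) = 2, u(1) = 6:
  u(0) = 2, u(1) = 6, u(2) = 20, u(3) = 72, u(4) = 272
  so the recurrence gives u(4) = 272.
From the proposed closed form u(n) = 4ⁿ + 2ⁿ:
  u(4) = 272.
Both sides give 272 at n = 4, and the initial condition(s) match, so the closed form is consistent.

Yes, the closed form is correct.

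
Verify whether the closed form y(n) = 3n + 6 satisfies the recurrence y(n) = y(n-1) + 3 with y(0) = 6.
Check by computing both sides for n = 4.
From the recurrence with y(0) = 6:
  y(0) = 6, y(1) = 9, y(2) = 12, y(3) = 15, y(4) = 18
  so the recurrence gives y(4) = 18.
From the proposed closed form y(n) = 3n + 6:
  y(4) = 18.
Both sides give 18 at n = 4, and the initial condition(s) match, so the closed form is consistent.

Yes, the closed form is correct.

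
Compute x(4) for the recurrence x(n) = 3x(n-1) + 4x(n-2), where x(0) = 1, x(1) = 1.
Computing the sequence terms:
1, 1, 7, 25, 103

103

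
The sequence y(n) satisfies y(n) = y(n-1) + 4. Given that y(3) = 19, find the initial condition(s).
y(3) = y(0) + 3·4, so y(0) = 19 - 12 = 7.

y(0) = 7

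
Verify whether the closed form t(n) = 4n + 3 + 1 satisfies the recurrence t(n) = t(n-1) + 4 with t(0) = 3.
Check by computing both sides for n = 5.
From the recurrence with t(0) = 3:
  t(0) = 3, t(1) = 7, t(2) = 11, t(3) = 15, t(4) = 19, t(5) = 23
  so the recurrence gives t(5) = 23.
From the proposed closed form t(n) = 4n + 3 + 1:
  t(5) = 24.
The recurrence gives 23 but the closed form gives 24, so the closed form does not satisfy the recurrence.

No, the closed form is incorrect.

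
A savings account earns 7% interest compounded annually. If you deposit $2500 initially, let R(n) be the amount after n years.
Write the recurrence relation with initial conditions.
Each year the balance grows by 7%, i.e. is multiplied by 1 + 7/100 = 1.07, so R(n) = 1.07 × R(n-1). The initial deposit gives R(0) = 2500.
Unrolling gives the closed form R(n) = 2500 × (1.07)ⁿ.

R(n) = 1.07 × R(n-1), R(0) = 2500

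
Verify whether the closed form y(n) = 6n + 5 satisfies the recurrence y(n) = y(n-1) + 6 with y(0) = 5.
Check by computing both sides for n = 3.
From the recurrence with y(0) = 5:
  y(0) = 5, y(1) = 11, y(2) = 17, y(3) = 23
  so the recurrence gives y(3) = 23.
From the proposed closed form y(n) = 6n + 5:
  y(3) = 23.
Both sides give 23 at n = 3, and the initial condition(s) match, so the closed form is consistent.

Yes, the closed form is correct.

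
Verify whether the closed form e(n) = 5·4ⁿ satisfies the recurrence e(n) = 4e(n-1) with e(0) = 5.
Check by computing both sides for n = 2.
From the recurrence with e(0) = 5:
  e(0) = 5, e(1) = 20, e(2) = 80
  so the recurrence gives e(2) = 80.
From the proposed closed form e(n) = 5·4ⁿ:
  e(2) = 80.
Both sides give 80 at n = 2, and the initial condition(s) match, so the closed form is consistent.

Yes, the closed form is correct.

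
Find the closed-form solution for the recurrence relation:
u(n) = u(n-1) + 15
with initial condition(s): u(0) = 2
Recurrence: u(n) = u(n-1) + 15, initial: u(0) = 2.
Each step adds 15, so u(n) = u(0) + 15n = 15n + 2.

u(n) = 15n + 2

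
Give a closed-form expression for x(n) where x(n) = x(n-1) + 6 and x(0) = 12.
Recurrence: x(n) = x(n-1) + 6, initial: x(0) = 12.
Each step adds 6, so x(n) = x(0) + 6n = 6n + 12.

x(n) = 6n + 12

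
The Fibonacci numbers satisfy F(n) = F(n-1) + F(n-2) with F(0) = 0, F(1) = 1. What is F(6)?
Computing the sequence terms:
0, 1, 1, 2, 3, 5, 8

8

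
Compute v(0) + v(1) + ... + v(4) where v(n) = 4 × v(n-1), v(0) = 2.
Computing the sequence terms: 2, 8, 32, 128, 512
Adding these values together:

682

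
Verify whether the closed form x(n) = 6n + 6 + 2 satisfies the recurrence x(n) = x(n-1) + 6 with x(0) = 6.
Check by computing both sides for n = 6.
From the recurrence with x(0) = 6:
  x(0) = 6, x(1) = 12, x(2) = 18, x(3) = 24, x(4) = 30, x(5) = 36, x(6) = 42
  so the recurrence gives x(6) = 42.
From the proposed closed form x(n) = 6n + 6 + 2:
  x(6) = 44.
The recurrence gives 42 but the closed form gives 44, so the closed form does not satisfy the recurrence.

No, the closed form is incorrect.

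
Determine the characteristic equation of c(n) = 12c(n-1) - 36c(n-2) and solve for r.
Substitute c(n) = rⁿ and divide through by rⁿ⁻²: r² - 12r + 36 = 0
Factor: (r - 6)² = 0, so r = 6 (double root).
General solution: c(n) = (A + Bn)·6ⁿ

Characteristic: r² - 12r + 36 = 0, Roots: r = 6 (double root)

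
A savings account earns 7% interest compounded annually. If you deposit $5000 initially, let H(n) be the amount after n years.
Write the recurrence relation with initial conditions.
Each year the balance grows by 7%, i.e. is multiplied by 1 + 7/100 = 1.07, so H(n) = 1.07 × H(n-1). The initial deposit gives H(0) = 5000.
Unrolling gives the closed form H(n) = 5000 × (1.07)ⁿ.

H(n) = 1.07 × H(n-1), H(0) = 5000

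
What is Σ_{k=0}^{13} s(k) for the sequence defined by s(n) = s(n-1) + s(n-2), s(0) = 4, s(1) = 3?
Computing the sequence terms: 4, 3, 7, 10, 17, 27, 44, 71, 115, 186, 301, 487, 788, 1275
Adding these values together:

3335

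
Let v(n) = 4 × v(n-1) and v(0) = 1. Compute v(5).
Computing step by step:
v(0) = 1
v(1) = 4 × 1 = 4
v(2) = 4 × 4 = 16
v(3) = 4 × 16 = 64
v(4) = 4 × 64 = 256
v(5) = 4 × 256 = 1024

1024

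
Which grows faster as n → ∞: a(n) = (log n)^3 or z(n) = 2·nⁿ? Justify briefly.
Comparing growth rates:
Growth-rate hierarchy: log n ≺ any polynomial ≺ any exponential cⁿ (c>1) ≺ n! ≺ nⁿ.
super-exponential nⁿ dominates polylogarithmic (log n)^3 asymptotically.

z(n) grows faster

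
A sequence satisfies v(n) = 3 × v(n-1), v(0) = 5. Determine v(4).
Computing step by step:
v(0) = 5
v(1) = 3 × 5 = 15
v(2) = 3 × 15 = 45
v(3) = 3 × 45 = 135
v(4) = 3 × 135 = 405

405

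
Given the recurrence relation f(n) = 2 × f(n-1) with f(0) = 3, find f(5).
Computing step by step:
f(0) = 3
f(1) = 2 × 3 = 6
f(2) = 2 × 6 = 12
f(3) = 2 × 12 = 24
f(4) = 2 × 24 = 48
f(5) = 2 × 48 = 96

96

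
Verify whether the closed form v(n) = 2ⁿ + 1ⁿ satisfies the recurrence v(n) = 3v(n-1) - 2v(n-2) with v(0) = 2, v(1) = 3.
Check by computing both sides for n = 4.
From the recurrence with v(0) = 2, v(1) = 3:
  v(0) = 2, v(1) = 3, v(2) = 5, v(3) = 9, v(4) = 17
  so the recurrence gives v(4) = 17.
From the proposed closed form v(n) = 2ⁿ + 1ⁿ:
  v(4) = 17.
Both sides give 17 at n = 4, and the initial condition(s) match, so the closed form is consistent.

Yes, the closed form is correct.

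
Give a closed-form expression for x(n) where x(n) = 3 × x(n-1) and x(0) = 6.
Recurrence: x(n) = 3 × x(n-1), initial: x(0) = 6.
Each term is 3 times the previous, so this is geometric with ratio 3. After n steps: x(n) = x(0)·3ⁿ = 6·3ⁿ.

x(n) = 6·3ⁿ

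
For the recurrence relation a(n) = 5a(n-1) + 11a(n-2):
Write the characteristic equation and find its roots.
Substitute a(n) = rⁿ and divide through by rⁿ⁻²: r² - 5r - 11 = 0
Discriminant: 5² + 4·11 = 69, not a perfect square, so by the quadratic formula r = (5 ± √69)/2.
General solution: a(n) = A·r₁ⁿ + B·r₂ⁿ where r₁,r₂ = (5 ± √69)/2

Characteristic: r² - 5r - 11 = 0, Roots: r = (5 ± √69)/2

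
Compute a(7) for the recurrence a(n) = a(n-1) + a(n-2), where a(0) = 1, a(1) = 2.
Computing the sequence terms:
1, 2, 3, 5, 8, 13, 21, 34

34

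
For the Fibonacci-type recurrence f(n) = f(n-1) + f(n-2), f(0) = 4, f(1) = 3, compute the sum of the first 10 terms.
Computing the sequence terms: 4, 3, 7, 10, 17, 27, 44, 71, 115, 186
Adding these values together:

484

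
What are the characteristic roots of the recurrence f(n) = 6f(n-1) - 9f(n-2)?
Substitute f(n) = rⁿ and divide through by rⁿ⁻²: r² - 6r + 9 = 0
Factor: (r - 3)² = 0, so r = 3 (double root).
General solution: f(n) = (A + Bn)·3ⁿ

Characteristic: r² - 6r + 9 = 0, Roots: r = 3 (double root)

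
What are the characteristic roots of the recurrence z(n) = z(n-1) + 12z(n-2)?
Substitute z(n) = rⁿ and divide through by rⁿ⁻²: r² - r - 12 = 0
Factor: (r - 4)(r + 3) = 0, so r = 4, -3.
General solution: z(n) = A·4ⁿ + B·(-3)ⁿ

Characteristic: r² - r - 12 = 0, Roots: r = 4, -3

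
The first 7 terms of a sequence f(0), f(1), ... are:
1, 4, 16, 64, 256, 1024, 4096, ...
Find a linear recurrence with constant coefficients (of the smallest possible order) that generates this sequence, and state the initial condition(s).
Look for the lowest-order linear relation among consecutive terms.
Observation: each term is 4× the previous.
Check at n=2: 4·4 = 16. ✓

f(n) = 4 × f(n-1), f(0) = 1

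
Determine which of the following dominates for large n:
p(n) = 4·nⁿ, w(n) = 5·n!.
Comparing growth rates:
Growth-rate hierarchy: log n ≺ any polynomial ≺ any exponential cⁿ (c>1) ≺ n! ≺ nⁿ.
super-exponential nⁿ dominates factorial asymptotically.

p(n) grows faster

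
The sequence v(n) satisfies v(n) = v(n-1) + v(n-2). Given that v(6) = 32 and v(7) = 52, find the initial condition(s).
Work backwards using v(k) = v(k+2) - v(k+1):
v(5) = v(7) - v(6) = 52 - 32 = 20
v(4) = v(6) - v(5) = 32 - 20 = 12
v(3) = v(5) - v(4) = 20 - 12 = 8
v(2) = v(4) - v(3) = 12 - 8 = 4
v(1) = v(3) - v(2) = 8 - 4 = 4
v(0) = v(2) - v(1) = 4 - 4 = 0

v(0) = 0, v(1) = 4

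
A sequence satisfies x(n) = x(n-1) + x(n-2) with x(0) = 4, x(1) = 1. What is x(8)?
Computing the sequence terms:
4, 1, 5, 6, 11, 17, 28, 45, 73

73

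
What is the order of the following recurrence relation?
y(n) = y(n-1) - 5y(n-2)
The order is the largest lag k for which y(n-k) appears. Here the deepest term is y(n-2), so the order is 2.

Order 2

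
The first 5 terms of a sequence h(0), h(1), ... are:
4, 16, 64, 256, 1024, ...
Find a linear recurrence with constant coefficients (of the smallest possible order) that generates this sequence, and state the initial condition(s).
Look for the lowest-order linear relation among consecutive terms.
Observation: each term is 4× the previous.
Check at n=2: 4·16 = 64. ✓

h(n) = 4 × h(n-1), h(0) = 4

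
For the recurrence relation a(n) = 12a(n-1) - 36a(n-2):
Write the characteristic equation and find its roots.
Substitute a(n) = rⁿ and divide through by rⁿ⁻²: r² - 12r + 36 = 0
Factor: (r - 6)² = 0, so r = 6 (double root).
General solution: a(n) = (A + Bn)·6ⁿ

Characteristic: r² - 12r + 36 = 0, Roots: r = 6 (double root)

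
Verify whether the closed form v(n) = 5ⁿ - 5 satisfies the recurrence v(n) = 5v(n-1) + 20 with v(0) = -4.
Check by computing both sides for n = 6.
From the recurrence with v(0) = -4:
  v(0) = -4, v(1) = 0, v(2) = 20, v(3) = 120, v(4) = 620, v(5) = 3120, v(6) = 15620
  so the recurrence gives v(6) = 15620.
From the proposed closed form v(n) = 5ⁿ - 5:
  v(6) = 15620.
Both sides give 15620 at n = 6, and the initial condition(s) match, so the closed form is consistent.

Yes, the closed form is correct.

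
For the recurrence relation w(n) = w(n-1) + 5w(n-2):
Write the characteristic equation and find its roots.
Substitute w(n) = rⁿ and divide through by rⁿ⁻²: r² - r - 5 = 0
Discriminant: 1² + 4·5 = 21, not a perfect square, so by the quadratic formula r = (1 ± √21)/2.
General solution: w(n) = A·r₁ⁿ + B·r₂ⁿ where r₁,r₂ = (1 ± √21)/2

Characteristic: r² - r - 5 = 0, Roots: r = (1 ± √21)/2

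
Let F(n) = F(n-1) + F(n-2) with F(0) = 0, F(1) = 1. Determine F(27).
Computing the sequence terms:
0, 1, 1, 2, 3, 5, 8, 13, 21, 34, 55, 89, 144, 233, 377, 610, 987, 1597, 2584, 4181, 6765, 10946, 17711, 28657, 46368, 75025, 121393, 196418

196418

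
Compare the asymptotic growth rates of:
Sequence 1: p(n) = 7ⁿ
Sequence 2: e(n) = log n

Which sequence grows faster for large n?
Comparing growth rates:
Growth-rate hierarchy: log n ≺ any polynomial ≺ any exponential cⁿ (c>1) ≺ n! ≺ nⁿ.
exponential base 7 dominates logarithmic asymptotically.

p(n) grows faster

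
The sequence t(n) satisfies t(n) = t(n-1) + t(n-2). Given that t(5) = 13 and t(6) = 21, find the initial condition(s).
Work backwards using t(k) = t(k+2) - t(k+1):
t(4) = t(6) - t(5) = 21 - 13 = 8
t(3) = t(5) - t(4) = 13 - 8 = 5
t(2) = t(4) - t(3) = 8 - 5 = 3
t(1) = t(3) - t(2) = 5 - 3 = 2
t(0) = t(2) - t(1) = 3 - 2 = 1

t(0) = 1, t(1) = 2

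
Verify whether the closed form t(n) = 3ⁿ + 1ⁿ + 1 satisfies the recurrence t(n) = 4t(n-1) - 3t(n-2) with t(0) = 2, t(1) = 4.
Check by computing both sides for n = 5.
From the recurrence with t(0) = 2, t(1) = 4:
  t(0) = 2, t(1) = 4, t(2) = 10, t(3) = 28, t(4) = 82, t(5) = 244
  so the recurrence gives t(5) = 244.
From the proposed closed form t(n) = 3ⁿ + 1ⁿ + 1:
  t(5) = 245.
The recurrence gives 244 but the closed form gives 245, so the closed form does not satisfy the recurrence.

No, the closed form is incorrect.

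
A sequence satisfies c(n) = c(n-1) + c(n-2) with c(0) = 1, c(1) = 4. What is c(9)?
Computing the sequence terms:
1, 4, 5, 9, 14, 23, 37, 60, 97, 157

157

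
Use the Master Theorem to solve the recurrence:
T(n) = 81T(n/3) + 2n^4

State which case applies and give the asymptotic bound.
Master Theorem template: T(n) = a·T(n/b) + f(n).
Here: a=81, b=3, f(n)=2n^4
Compute log_b(a) = log_3(81) = 4.
f(n) = 2n^4 = Θ(n^4). Case 2: T(n) = Θ(n^4 log n).

Case 2: T(n) = Θ(n^4 log n)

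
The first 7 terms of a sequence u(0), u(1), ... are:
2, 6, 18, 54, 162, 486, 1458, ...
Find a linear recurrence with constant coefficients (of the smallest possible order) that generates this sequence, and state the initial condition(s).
Look for the lowest-order linear relation among consecutive terms.
Observation: each term is 3× the previous.
Check at n=2: 3·6 = 18. ✓

u(n) = 3 × u(n-1), u(0) = 2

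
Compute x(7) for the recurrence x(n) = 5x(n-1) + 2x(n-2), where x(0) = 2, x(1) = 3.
Computing the sequence terms:
2, 3, 19, 101, 543, 2917, 15671, 84189

84189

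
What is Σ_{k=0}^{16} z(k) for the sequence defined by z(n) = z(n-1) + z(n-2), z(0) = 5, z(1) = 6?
Computing the sequence terms: 5, 6, 11, 17, 28, 45, 73, 118, 191, 309, 500, 809, 1309, 2118, 3427, 5545, 8972
Adding these values together:

23483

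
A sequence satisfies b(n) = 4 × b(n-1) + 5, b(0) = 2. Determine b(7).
Computing step by step:
b(0) = 2
b(1) = 4 × 2 + 5 = 13
b(2) = 4 × 13 + 5 = 57
b(3) = 4 × 57 + 5 = 233
b(4) = 4 × 233 + 5 = 937
b(5) = 4 × 937 + 5 = 3753
b(6) = 4 × 3753 + 5 = 15017
b(7) = 4 × 15017 + 5 = 60073

60073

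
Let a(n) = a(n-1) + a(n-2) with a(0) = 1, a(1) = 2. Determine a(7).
Computing the sequence terms:
1, 2, 3, 5, 8, 13, 21, 34

34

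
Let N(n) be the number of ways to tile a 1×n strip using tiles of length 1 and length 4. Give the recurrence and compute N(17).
Condition on the last tile: it has length 1 (leaving a 1×(n-1) strip) or length 4 (leaving a 1×(n-4) strip), so N(n) = N(n-1) + N(n-4) (order-4 linear recurrence).
For 0 ≤ i < 4 only unit tiles fit, so N(i) = 1.
Iterating the recurrence: N(4) = 2, N(5) = 3, N(6) = 4, N(7) = 5, N(8) = 7, N(9) = 10, N(10) = 14, N(11) = 19, N(12) = 26, N(13) = 36, N(14) = 50, N(15) = 69, N(16) = 95, N(17) = 131.

N(n) = N(n-1) + N(n-4), with N(i) = 1 for 0 ≤ i < 4; N(17) = 131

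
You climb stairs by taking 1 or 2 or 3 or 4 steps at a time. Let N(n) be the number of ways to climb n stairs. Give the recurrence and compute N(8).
Condition on the size of the last step (1 to 4): before it there were n-1, …, n-4 stairs climbed, and these cases are disjoint, so N(n) = N(n-1) + N(n-2) + N(n-3) + N(n-4) (order-4 linear recurrence).
Initial conditions by direct count (compositions of i into parts ≤ 4): N(1) = 1; N(2) = 2; N(3) = 4; N(4) = 8.
Iterating the recurrence: N(5) = 15, N(6) = 29, N(7) = 56, N(8) = 108.

N(n) = N(n-1) + N(n-2) + N(n-3) + N(n-4), N(1) = 1, N(2) = 2, N(3) = 4, N(4) = 8; N(8) = 108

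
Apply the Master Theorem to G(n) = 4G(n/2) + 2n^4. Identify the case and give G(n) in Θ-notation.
Master Theorem template: G(n) = a·G(n/b) + f(n).
Here: a=4, b=2, f(n)=2n^4
Compute log_b(a) = log_2(4) = 2.
f(n) = 2n^4 = Ω(n^(2+ε)) with ε = 2, and the regularity condition holds (a·f(n/b) = (a/b^4)·f(n) with a/b^4 = 2^-2 < 1). Case 3: G(n) = Θ(f(n)) = Θ(n^4).

Case 3: G(n) = Θ(n^4)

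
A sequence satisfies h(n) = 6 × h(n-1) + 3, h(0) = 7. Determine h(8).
Computing step by step:
h(0) = 7
h(1) = 6 × 7 + 3 = 45
h(2) = 6 × 45 + 3 = 273
h(3) = 6 × 273 + 3 = 1641
h(4) = 6 × 1641 + 3 = 9849
h(5) = 6 × 9849 + 3 = 59097
h(6) = 6 × 59097 + 3 = 354585
h(7) = 6 × 354585 + 3 = 2127513
h(8) = 6 × 2127513 + 3 = 12765081

12765081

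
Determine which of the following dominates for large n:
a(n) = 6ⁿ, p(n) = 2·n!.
Comparing growth rates:
Growth-rate hierarchy: log n ≺ any polynomial ≺ any exponential cⁿ (c>1) ≺ n! ≺ nⁿ.
factorial dominates exponential base 6 asymptotically.

p(n) grows faster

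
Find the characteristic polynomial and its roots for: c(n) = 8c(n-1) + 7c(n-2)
Substitute c(n) = rⁿ and divide through by rⁿ⁻²: r² - 8r - 7 = 0
Discriminant: 8² + 4·7 = 92, not a perfect square, so by the quadratic formula r = (8 ± √92)/2.
General solution: c(n) = A·r₁ⁿ + B·r₂ⁿ where r₁,r₂ = (8 ± √92)/2

Characteristic: r² - 8r - 7 = 0, Roots: r = (8 ± √92)/2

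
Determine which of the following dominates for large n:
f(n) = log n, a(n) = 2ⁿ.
Comparing growth rates:
Growth-rate hierarchy: log n ≺ any polynomial ≺ any exponential cⁿ (c>1) ≺ n! ≺ nⁿ.
exponential base 2 dominates logarithmic asymptotically.

a(n) grows faster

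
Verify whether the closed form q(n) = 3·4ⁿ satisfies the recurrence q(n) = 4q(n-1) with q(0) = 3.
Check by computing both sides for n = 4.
From the recurrence with q(0) = 3:
  q(0) = 3, q(1) = 12, q(2) = 48, q(3) = 192, q(4) = 768
  so the recurrence gives q(4) = 768.
From the proposed closed form q(n) = 3·4ⁿ:
  q(4) = 768.
Both sides give 768 at n = 4, and the initial condition(s) match, so the closed form is consistent.

Yes, the closed form is correct.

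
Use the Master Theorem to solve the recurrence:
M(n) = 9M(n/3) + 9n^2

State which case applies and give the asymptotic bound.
Master Theorem template: M(n) = a·M(n/b) + f(n).
Here: a=9, b=3, f(n)=9n^2
Compute log_b(a) = log_3(9) = 2.
f(n) = 9n^2 = Θ(n^2). Case 2: M(n) = Θ(n^2 log n).

Case 2: M(n) = Θ(n^2 log n)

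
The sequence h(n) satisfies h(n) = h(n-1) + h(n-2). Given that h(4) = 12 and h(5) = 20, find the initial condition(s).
Work backwards using h(k) = h(k+2) - h(k+1):
h(3) = h(5) - h(4) = 20 - 12 = 8
h(2) = h(4) - h(3) = 12 - 8 = 4
h(1) = h(3) - h(2) = 8 - 4 = 4
h(0) = h(2) - h(1) = 4 - 4 = 0

h(0) = 0, h(1) = 4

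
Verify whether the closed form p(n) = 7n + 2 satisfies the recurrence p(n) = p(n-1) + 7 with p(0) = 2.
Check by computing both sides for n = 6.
From the recurrence with p(0) = 2:
  p(0) = 2, p(1) = 9, p(2) = 16, p(3) = 23, p(4) = 30, p(5) = 37, p(6) = 44
  so the recurrence gives p(6) = 44.
From the proposed closed form p(n) = 7n + 2:
  p(6) = 44.
Both sides give 44 at n = 6, and the initial condition(s) match, so the closed form is consistent.

Yes, the closed form is correct.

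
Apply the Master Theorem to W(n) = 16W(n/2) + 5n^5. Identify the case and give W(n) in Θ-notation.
Master Theorem template: W(n) = a·W(n/b) + f(n).
Here: a=16, b=2, f(n)=5n^5
Compute log_b(a) = log_2(16) = 4.
f(n) = 5n^5 = Ω(n^(4+ε)) with ε = 1, and the regularity condition holds (a·f(n/b) = (a/b^5)·f(n) with a/b^5 = 2^-1 < 1). Case 3: W(n) = Θ(f(n)) = Θ(n^5).

Case 3: W(n) = Θ(n^5)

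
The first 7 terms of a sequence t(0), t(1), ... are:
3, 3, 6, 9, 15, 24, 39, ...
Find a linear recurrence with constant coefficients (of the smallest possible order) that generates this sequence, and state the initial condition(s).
Look for the lowest-order linear relation among consecutive terms.
Observation: t(n) - 1·t(n-1) - (1)·t(n-2) = 0 holds for the shown terms, and no order-1 relation t(n) = α·t(n-1) + β fits.
Check at n=3: 1·6 + (1)·3 = 9. ✓

t(n) = t(n-1) + t(n-2), t(0) = 3, t(1) = 3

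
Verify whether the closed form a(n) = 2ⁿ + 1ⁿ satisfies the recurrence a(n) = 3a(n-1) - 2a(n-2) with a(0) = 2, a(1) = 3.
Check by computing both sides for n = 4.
From the recurrence with a(0) = 2, a(1) = 3:
  a(0) = 2, a(1) = 3, a(2) = 5, a(3) = 9, a(4) = 17
  so the recurrence gives a(4) = 17.
From the proposed closed form a(n) = 2ⁿ + 1ⁿ:
  a(4) = 17.
Both sides give 17 at n = 4, and the initial condition(s) match, so the closed form is consistent.

Yes, the closed form is correct.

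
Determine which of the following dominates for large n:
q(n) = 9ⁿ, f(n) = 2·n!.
Comparing growth rates:
Growth-rate hierarchy: log n ≺ any polynomial ≺ any exponential cⁿ (c>1) ≺ n! ≺ nⁿ.
factorial dominates exponential base 9 asymptotically.

f(n) grows faster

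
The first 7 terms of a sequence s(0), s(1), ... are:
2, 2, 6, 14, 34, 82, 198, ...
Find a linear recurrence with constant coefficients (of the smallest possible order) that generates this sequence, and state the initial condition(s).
Look for the lowest-order linear relation among consecutive terms.
Observation: s(n) - 2·s(n-1) - (1)·s(n-2) = 0 holds for the shown terms, and no order-1 relation s(n) = α·s(n-1) + β fits.
Check at n=3: 2·6 + (1)·2 = 14. ✓

s(n) = 2s(n-1) + s(n-2), s(0) = 2, s(1) = 2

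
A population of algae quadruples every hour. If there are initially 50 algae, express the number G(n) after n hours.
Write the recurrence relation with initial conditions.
Each hour multiplies the count by 4, so the count after n hours depends only on the count after n-1 hours: G(n) = 4 × G(n-1). The starting count gives G(0) = 50.
Unrolling n times gives the closed form G(n) = 50 × 4ⁿ.

G(n) = 4 × G(n-1), G(0) = 50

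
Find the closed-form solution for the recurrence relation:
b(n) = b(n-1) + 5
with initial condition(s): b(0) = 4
Recurrence: b(n) = b(n-1) + 5, initial: b(0) = 4.
Each step adds 5, so b(n) = b(0) + 5n = 5n + 4.

b(n) = 5n + 4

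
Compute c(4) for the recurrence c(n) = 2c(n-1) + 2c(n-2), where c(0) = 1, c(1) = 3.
Computing the sequence terms:
1, 3, 8, 22, 60

60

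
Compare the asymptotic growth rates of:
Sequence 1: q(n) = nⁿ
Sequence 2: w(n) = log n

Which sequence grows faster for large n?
Comparing growth rates:
Growth-rate hierarchy: log n ≺ any polynomial ≺ any exponential cⁿ (c>1) ≺ n! ≺ nⁿ.
super-exponential nⁿ dominates logarithmic asymptotically.

q(n) grows faster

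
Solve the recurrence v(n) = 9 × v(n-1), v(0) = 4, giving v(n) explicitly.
Recurrence: v(n) = 9 × v(n-1), initial: v(0) = 4.
Each term is 9 times the previous, so this is geometric with ratio 9. After n steps: v(n) = v(0)·9ⁿ = 4·9ⁿ.

v(n) = 4·9ⁿ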